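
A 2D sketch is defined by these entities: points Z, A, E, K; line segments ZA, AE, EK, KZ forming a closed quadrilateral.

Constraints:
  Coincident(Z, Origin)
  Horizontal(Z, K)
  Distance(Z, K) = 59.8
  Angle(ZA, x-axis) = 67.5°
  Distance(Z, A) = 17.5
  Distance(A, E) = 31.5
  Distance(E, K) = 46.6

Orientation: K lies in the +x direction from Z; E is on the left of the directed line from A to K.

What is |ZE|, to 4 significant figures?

47.72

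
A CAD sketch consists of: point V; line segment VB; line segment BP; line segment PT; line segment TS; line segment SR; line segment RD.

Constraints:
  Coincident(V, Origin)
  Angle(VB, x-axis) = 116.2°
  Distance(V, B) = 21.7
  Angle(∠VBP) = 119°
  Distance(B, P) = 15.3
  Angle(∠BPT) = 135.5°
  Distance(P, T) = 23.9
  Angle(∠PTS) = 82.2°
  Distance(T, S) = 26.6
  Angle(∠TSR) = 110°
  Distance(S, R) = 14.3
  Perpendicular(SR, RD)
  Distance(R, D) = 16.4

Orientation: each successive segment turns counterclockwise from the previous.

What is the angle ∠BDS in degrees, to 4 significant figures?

154.1°

V is at the origin; VB runs at 116.2° with length 21.7, so B = (-9.581, 19.47). ∠VBP = 119.0° gives BP at 177.2° from the x-axis; with |BP| = 15.3, P = (-24.86, 20.22). ∠BPT = 135.5° gives PT at -138.3° from the x-axis; with |PT| = 23.9, T = (-42.71, 4.319). ∠PTS = 82.2° gives TS at -40.50° from the x-axis; with |TS| = 26.6, S = (-22.48, -12.96). ∠TSR = 110.0° gives SR at 29.50° from the x-axis; with |SR| = 14.3, R = (-10.03, -5.915). SR is perpendicular to RD, so RD runs at 119.5°; with |RD| = 16.4, D = (-18.11, 8.359). Then cos ∠BDS = DB·DS / (|DB||DS|), giving 154.1°.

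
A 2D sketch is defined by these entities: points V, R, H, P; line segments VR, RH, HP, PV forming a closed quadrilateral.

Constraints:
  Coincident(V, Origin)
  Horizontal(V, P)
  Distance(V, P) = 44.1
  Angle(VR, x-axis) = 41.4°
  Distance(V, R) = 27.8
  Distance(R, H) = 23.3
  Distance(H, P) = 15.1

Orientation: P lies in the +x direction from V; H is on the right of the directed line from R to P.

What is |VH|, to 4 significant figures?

29.55

V is at the origin; V and P share the same y with |VP| = 44.1 and P in +x, so P = (44.1, 0). VR runs at 41.4° with |VR| = 27.8, so R = (20.85, 18.38). H is determined by |RH| = 23.3 and |HP| = 15.1 together: it lies at the intersection of circle(R, 23.3) and circle(P, 15.1). With |RP| = 29.64, the foot of the radical line on RP is 20.13 from R and the perpendicular offset is √(23.3² − 20.13²) = 11.73. Taking the right-of-RP solution: H = (29.37, -3.305).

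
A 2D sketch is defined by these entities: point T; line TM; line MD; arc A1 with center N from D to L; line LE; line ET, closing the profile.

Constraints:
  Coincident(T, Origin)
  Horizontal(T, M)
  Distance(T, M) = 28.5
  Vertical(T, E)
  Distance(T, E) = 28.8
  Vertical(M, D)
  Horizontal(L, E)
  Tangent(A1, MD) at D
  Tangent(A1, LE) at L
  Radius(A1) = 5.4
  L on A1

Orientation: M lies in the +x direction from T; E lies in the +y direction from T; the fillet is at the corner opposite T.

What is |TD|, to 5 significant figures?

36.876

T is at the origin; T and M share the same y with |TM| = 28.5 and M on the +x side, so M = (28.500, 0.0000). TE is vertical with |TE| = 28.8 and E on the +y side, so E = (0.0000, 28.800). The virtual corner opposite T is at (28.500, 28.800). A1 meets MD tangentially, so ND is at right angles to MD and the tangent condition forces NL to be normal to LE, with radius 5.4, so the center N sits 5.4 in from both sides at N = (23.100, 23.400). That places the tangent points at D = (28.500, 23.400) on MD and L = (23.100, 28.800) on LE. Then |TD| = |D − T| = 36.876.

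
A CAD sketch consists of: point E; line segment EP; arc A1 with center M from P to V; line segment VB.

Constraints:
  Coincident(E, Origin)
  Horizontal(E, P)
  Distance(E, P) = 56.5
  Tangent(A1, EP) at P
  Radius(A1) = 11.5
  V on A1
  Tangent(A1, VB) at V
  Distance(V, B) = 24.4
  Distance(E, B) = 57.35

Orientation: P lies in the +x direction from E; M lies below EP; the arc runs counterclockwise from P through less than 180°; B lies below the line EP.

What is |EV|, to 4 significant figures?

46.42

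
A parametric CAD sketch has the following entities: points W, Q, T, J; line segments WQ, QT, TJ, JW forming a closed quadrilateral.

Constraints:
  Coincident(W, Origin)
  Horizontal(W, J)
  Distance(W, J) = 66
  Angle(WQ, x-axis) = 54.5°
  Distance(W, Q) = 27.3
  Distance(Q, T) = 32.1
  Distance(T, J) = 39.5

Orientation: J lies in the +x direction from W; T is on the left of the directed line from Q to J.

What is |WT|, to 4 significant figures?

56.95

W is at the origin; WJ is horizontal with |WJ| = 66.0 and J in +x, so J = (66.0, 0). WQ runs at 54.5° with |WQ| = 27.3, so Q = (15.85, 22.23). T is determined by |QT| = 32.1 and |TJ| = 39.5 together: it lies at the intersection of circle(Q, 32.1) and circle(J, 39.5). With |QJ| = 54.85, the foot of the radical line on QJ is 22.60 from Q and the perpendicular offset is √(32.1² − 22.60²) = 22.80. Taking the left-of-QJ solution: T = (45.75, 33.91).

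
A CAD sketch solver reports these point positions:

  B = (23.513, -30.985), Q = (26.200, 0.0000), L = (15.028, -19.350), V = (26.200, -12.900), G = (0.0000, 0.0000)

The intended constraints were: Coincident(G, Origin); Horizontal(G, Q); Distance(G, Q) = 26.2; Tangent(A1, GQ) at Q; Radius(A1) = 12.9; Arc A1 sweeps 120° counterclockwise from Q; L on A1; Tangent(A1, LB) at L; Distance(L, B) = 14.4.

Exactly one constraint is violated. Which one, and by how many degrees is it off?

Tangent(A1, LB) at L — off by 6.10°.

G = (0.00, 0.00) ✓; G.y = 0.00, Q.y = 0.00 ✓; |GQ| = 26.20 ✓; ∠(VQ, QG) = 90.00° ✓; |VQ| = 12.90 ✓; bearing(V→L) − bearing(V→Q) = 120.0° ✓; |VL| = 12.90 ✓; ∠(VL, LB) = 83.90° ✗; |LB| = 14.40 ✓.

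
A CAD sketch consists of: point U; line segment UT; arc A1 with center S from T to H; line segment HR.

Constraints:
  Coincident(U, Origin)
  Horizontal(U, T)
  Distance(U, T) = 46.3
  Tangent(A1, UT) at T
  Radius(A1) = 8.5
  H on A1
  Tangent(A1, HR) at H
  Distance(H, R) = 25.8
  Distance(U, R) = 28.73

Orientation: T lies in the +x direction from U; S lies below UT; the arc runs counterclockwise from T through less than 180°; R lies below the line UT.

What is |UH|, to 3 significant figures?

40.7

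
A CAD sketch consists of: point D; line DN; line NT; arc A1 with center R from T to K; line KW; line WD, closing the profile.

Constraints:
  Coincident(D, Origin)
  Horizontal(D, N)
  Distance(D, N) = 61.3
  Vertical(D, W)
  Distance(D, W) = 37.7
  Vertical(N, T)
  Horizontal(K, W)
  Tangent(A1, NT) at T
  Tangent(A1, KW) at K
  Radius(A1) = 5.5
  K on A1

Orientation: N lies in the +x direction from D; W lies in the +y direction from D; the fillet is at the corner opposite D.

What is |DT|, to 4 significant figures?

69.24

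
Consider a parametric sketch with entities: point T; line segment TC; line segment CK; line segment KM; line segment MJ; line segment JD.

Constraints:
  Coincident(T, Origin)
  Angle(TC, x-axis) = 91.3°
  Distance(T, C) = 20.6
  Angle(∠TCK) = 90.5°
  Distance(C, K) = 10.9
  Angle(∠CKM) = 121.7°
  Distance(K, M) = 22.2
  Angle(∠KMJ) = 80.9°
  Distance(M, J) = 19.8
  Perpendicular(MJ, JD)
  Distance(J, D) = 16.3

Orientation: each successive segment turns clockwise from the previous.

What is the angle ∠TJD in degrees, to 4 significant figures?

14.53°

T is at the origin; TC runs at 91.3° with length 20.6, so C = (-0.4674, 20.59). ∠TCK = 90.5° gives CK at 1.800° from the x-axis; with |CK| = 10.9, K = (10.43, 20.94). ∠CKM = 121.7° gives KM at -56.50° from the x-axis; with |KM| = 22.2, M = (22.68, 2.425). ∠KMJ = 80.9° gives MJ at -155.6° from the x-axis; with |MJ| = 19.8, J = (4.649, -5.755). MJ ⟂ JD, so JD runs at 114.4°; with |JD| = 16.3, D = (-2.085, 9.089). Then cos ∠TJD = JT·JD / (|JT||JD|), giving 14.53°.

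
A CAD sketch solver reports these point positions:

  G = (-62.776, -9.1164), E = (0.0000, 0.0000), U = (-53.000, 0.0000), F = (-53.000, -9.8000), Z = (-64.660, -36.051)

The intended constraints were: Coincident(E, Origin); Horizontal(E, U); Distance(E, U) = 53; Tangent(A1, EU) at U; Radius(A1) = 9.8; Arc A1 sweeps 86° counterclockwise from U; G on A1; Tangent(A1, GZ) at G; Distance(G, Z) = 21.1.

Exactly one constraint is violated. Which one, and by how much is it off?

Distance(G, Z) = 21.1 — off by 5.90.

E = (0.00, 0.00) ✓; E.y = 0.00, U.y = 0.00 ✓; |EU| = 53.00 ✓; ∠(FU, UE) = 90.00° ✓; |FU| = 9.800 ✓; bearing(F→G) − bearing(F→U) = 86.00° ✓; |FG| = 9.800 ✓; ∠(FG, GZ) = 90.00° ✓; |GZ| = 27.00 ✗.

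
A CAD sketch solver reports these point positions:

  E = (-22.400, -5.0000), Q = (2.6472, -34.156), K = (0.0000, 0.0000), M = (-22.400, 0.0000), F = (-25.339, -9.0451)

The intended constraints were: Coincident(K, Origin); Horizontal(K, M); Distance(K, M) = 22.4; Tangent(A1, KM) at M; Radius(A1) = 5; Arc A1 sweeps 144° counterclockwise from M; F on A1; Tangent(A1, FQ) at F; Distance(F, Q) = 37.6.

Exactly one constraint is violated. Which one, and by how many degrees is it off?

Tangent(A1, FQ) at F — off by 5.90°.

K = (0.00, 0.00) ✓; K.y = 0.00, M.y = 0.00 ✓; |KM| = 22.40 ✓; ∠(EM, MK) = 90.00° ✓; |EM| = 5.000 ✓; bearing(E→F) − bearing(E→M) = 144.0° ✓; |EF| = 5.000 ✓; ∠(EF, FQ) = 95.90° ✗; |FQ| = 37.60 ✓.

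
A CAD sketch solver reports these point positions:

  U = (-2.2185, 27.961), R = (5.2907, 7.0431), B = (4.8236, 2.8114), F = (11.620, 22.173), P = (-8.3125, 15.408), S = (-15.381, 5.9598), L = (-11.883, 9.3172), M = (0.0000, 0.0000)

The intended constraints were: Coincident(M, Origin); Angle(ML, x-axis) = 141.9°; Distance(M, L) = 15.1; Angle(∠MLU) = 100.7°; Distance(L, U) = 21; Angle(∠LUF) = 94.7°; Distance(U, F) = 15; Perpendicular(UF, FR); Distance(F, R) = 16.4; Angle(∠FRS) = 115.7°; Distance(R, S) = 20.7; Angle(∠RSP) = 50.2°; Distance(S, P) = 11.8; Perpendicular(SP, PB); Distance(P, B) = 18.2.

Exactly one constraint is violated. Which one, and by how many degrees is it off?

Perpendicular(SP, PB) — off by 7.00°.

M = (0.00, 0.00) ✓; ML at 141.9° ✓; |ML| = 15.10 ✓; ∠MLU = 100.7° ✓; |LU| = 21.00 ✓; ∠LUF = 94.70° ✓; |UF| = 15.00 ✓; ∠(UF, FR) = 90.00° ✓; |FR| = 16.40 ✓; ∠FRS = 115.7° ✓; |RS| = 20.70 ✓; ∠RSP = 50.20° ✓; |SP| = 11.80 ✓; ∠(SP, PB) = 97.00° ✗; |PB| = 18.20 ✓.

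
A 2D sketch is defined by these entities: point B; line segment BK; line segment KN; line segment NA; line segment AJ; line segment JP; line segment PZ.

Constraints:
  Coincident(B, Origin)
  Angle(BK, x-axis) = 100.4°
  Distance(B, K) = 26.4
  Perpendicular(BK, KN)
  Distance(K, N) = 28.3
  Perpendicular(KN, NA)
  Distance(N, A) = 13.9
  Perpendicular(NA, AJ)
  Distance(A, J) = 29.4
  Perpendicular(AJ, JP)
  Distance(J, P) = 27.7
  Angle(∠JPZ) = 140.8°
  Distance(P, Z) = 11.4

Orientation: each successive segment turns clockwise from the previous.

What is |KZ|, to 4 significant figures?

23.44

B is at the origin; BK runs at 100.4° with length 26.4, so K = (-4.766, 25.97). BK is perpendicular to KN, so KN runs at 10.40°; with |KN| = 28.3, N = (23.07, 31.07). KN ⟂ NA, so NA runs at -79.60°; with |NA| = 13.9, A = (25.58, 17.40). The perpendicularity gives AJ at right angles to NA, so AJ runs at -169.6°; with |AJ| = 29.4, J = (-3.338, 12.10). AJ ⟂ JP, so JP runs at 100.4°; with |JP| = 27.7, P = (-8.339, 39.34). ∠JPZ = 140.8° gives PZ at 61.20° from the x-axis; with |PZ| = 11.4, Z = (-2.847, 49.33). Then |KZ| = |Z − K| = 23.44.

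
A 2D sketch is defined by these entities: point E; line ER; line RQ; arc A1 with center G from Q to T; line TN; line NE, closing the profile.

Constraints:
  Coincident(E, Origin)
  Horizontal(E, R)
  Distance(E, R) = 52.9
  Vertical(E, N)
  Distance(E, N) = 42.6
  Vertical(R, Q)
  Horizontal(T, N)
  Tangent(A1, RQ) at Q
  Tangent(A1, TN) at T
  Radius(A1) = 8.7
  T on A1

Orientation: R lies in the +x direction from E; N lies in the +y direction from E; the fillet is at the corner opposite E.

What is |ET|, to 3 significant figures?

61.4

E is at the origin; E and R share the same y with |ER| = 52.9 and R on the +x side, so R = (52.9, 0.00). EN is vertical with |EN| = 42.6 and N on the +y side, so N = (0.00, 42.6). The virtual corner opposite E is at (52.9, 42.6). The tangent condition forces GQ to be normal to RQ and the tangent condition forces GT to be normal to TN, with radius 8.7, so the center G sits 8.7 in from both sides at G = (44.2, 33.9). That places the tangent points at Q = (52.9, 33.9) on RQ and T = (44.2, 42.6) on TN. Then |ET| = |T − E| = 61.4.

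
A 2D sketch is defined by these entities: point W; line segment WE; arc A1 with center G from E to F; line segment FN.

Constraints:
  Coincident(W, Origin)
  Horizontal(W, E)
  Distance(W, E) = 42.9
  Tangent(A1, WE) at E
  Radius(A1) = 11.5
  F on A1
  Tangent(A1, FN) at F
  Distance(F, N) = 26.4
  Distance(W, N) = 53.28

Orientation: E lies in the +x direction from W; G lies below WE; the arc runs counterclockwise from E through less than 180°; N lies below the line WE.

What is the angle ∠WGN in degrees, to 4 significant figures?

90.83°

Checks: |GF| = 11.50 ✓; ∠(GF, FN) = 90.00° ✓; |FN| = 26.40 ✓; |WN| = 53.28 ✓.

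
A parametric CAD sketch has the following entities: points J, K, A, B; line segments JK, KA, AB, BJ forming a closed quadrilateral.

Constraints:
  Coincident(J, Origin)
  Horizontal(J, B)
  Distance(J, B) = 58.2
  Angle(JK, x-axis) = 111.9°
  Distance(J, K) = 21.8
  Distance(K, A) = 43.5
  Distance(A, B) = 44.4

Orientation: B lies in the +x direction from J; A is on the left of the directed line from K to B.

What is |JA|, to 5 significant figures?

48.492

Checks: JK at 111.9° ✓; |KA| = 43.50 ✓; |AB| = 44.40 ✓.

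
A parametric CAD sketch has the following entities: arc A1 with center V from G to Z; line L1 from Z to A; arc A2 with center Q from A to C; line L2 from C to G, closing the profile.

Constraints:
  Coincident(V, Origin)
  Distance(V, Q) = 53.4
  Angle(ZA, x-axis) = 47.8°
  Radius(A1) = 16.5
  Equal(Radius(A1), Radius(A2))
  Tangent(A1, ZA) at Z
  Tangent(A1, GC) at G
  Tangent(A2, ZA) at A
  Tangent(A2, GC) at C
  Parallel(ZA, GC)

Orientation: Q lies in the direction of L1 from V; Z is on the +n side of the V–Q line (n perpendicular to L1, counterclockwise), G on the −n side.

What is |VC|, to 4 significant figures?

55.89

Tangency of A1 to both parallel lines with radius 16.5 puts Z and G at V ± 16.5·n: Z = (-12.22, 11.08), G = (12.22, -11.08). Equal radii place A and C the same way about Q: A = Q + 16.5·n = (23.65, 50.64), C = Q − 16.5·n = (48.09, 28.48). Then |VC| = |C − V| = 55.89.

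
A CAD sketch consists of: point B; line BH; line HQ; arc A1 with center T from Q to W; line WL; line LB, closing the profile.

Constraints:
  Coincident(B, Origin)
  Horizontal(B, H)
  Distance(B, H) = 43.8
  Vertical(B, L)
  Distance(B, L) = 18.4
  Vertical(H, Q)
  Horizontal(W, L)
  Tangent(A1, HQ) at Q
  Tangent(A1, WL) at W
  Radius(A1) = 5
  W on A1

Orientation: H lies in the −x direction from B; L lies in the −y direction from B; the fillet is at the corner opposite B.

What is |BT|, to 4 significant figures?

41.05

B and L share the same x with |BL| = 18.4 and L on the −y side, so L = (0.000, -18.40). The virtual corner opposite B is at (-43.80, -18.40). Tangency of A1 to HQ means the radius TQ is perpendicular to HQ and since A1 is tangent to WL there, TW ⟂ WL, with radius 5.0, so the center T sits 5.0 in from both sides at T = (-38.80, -13.40). Then |BT| = |T − B| = 41.05.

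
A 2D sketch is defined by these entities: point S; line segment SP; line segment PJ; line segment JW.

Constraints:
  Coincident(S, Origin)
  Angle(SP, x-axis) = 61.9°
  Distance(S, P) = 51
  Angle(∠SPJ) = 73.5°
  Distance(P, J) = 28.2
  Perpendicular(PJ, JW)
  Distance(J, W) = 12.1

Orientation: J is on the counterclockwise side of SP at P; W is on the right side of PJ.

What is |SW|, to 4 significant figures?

62.52

S is at the origin; SP runs at 61.9° with length 51.0, so P = 51.0·(cos 61.9°, sin 61.9°) = (24.02, 44.99). ∠SPJ = 73.5°, so PJ runs at 61.9° + (180° − 73.5°) = 168.4° from the x-axis; with |PJ| = 28.2, J = P + 28.2·(cos 168.4°, sin 168.4°) = (-3.602, 50.66). PJ ⟂ JW; with |JW| = 12.1 on the right of PJ, W = J + 12.1·(0.2011, 0.9796) = (-1.169, 62.51). Then |SW| = |W − S| = 62.52.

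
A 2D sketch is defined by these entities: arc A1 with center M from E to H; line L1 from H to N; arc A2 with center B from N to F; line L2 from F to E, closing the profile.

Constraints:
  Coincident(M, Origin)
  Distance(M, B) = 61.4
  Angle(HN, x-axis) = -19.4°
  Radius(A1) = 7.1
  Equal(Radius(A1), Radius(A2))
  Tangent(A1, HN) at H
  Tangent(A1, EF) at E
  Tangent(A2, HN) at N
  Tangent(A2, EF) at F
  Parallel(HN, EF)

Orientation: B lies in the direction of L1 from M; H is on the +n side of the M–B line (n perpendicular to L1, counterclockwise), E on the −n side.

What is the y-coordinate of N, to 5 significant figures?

-13.698

Tangency of A1 to both parallel lines with radius 7.1 puts H and E at M ± 7.1·n: H = (2.3583, 6.6969), E = (-2.3583, -6.6969). Equal radii place N and F the same way about B: N = B + 7.1·n = (60.272, -13.698), F = B − 7.1·n = (55.556, -27.092). So N.y = -13.698.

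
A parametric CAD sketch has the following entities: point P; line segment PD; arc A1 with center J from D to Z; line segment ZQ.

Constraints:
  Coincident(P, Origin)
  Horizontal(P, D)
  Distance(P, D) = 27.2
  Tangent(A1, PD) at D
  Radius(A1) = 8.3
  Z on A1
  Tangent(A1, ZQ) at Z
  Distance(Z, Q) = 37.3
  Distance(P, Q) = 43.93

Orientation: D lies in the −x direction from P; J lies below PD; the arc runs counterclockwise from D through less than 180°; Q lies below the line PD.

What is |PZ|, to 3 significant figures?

36.3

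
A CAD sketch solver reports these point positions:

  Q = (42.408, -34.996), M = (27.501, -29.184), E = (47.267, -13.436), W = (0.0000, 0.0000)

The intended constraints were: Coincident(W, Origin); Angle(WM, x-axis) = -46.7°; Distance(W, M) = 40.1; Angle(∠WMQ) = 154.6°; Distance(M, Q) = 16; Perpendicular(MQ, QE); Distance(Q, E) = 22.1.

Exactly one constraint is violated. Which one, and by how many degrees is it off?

Perpendicular(MQ, QE) — off by 8.60°.

W = (0.00, 0.00) ✓; WM at -46.70° ✓; |WM| = 40.10 ✓; ∠WMQ = 154.6° ✓; |MQ| = 16.00 ✓; ∠(MQ, QE) = 98.60° ✗; |QE| = 22.10 ✓.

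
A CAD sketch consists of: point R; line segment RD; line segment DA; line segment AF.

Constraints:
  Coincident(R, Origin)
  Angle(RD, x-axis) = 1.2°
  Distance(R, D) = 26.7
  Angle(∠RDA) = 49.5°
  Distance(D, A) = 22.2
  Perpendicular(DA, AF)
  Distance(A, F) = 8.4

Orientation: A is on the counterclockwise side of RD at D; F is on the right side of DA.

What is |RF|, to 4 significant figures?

29.11

∠RDA = 49.5°, so DA runs at 1.2° + (180° − 49.5°) = 131.7° from the x-axis; with |DA| = 22.2, A = D + 22.2·(cos 131.7°, sin 131.7°) = (11.93, 17.13). DA is perpendicular to AF; with |AF| = 8.4 on the right of DA, F = A + 8.4·(0.7466, 0.6652) = (18.20, 22.72). Then |RF| = |F − R| = 29.11.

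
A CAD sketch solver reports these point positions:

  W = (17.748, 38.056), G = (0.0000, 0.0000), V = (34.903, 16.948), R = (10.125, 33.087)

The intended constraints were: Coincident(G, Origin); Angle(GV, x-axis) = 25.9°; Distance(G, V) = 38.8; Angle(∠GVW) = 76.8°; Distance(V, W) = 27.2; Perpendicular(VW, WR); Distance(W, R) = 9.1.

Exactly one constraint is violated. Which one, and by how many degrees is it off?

Perpendicular(VW, WR) — off by 6.00°.

G = (0.00, 0.00) ✓; GV at 25.90° ✓; |GV| = 38.80 ✓; ∠GVW = 76.80° ✓; |VW| = 27.20 ✓; ∠(VW, WR) = 84.00° ✗; |WR| = 9.100 ✓.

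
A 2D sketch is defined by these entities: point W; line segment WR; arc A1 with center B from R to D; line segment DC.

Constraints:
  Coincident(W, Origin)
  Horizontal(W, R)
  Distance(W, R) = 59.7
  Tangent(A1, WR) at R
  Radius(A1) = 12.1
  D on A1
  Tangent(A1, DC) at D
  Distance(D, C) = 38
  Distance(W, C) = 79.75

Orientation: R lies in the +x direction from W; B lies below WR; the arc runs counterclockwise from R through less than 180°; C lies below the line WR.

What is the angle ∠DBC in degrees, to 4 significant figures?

72.34°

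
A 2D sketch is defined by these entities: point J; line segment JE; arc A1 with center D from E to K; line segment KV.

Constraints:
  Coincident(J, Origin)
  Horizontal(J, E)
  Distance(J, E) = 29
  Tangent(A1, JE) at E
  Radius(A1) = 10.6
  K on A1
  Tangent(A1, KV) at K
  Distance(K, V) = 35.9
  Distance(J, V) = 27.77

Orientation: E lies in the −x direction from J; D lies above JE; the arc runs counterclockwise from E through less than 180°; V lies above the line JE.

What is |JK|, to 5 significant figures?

21.940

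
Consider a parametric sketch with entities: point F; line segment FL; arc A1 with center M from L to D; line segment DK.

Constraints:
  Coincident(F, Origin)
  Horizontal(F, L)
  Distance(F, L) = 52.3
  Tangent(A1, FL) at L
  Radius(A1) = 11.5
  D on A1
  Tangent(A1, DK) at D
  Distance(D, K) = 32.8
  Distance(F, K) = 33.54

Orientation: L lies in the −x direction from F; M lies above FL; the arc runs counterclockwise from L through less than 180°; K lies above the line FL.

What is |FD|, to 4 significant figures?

44.36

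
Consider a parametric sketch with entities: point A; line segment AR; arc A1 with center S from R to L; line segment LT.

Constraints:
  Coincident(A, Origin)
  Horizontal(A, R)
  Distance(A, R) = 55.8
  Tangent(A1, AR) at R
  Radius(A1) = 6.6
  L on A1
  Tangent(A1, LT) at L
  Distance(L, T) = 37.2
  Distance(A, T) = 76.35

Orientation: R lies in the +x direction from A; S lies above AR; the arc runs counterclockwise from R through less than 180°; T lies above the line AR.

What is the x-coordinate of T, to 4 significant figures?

62.56

Checks: ∠(SR, RA) = 90.00° ✓; |SL| = 6.600 ✓; ∠(SL, LT) = 90.00° ✓; |LT| = 37.20 ✓; |AT| = 76.35 ✓.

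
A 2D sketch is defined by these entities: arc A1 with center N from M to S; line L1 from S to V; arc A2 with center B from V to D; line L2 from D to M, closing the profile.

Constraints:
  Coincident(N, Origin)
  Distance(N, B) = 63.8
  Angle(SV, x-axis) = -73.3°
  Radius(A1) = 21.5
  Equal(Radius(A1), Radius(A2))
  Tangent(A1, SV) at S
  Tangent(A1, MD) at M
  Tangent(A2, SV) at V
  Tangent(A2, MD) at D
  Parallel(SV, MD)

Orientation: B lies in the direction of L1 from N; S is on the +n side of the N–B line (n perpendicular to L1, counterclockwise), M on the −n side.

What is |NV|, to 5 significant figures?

67.325

The slot axis is L1's direction at -73.3°, so u = (cos -73.3°, sin -73.3°) = (0.28736, -0.95782) and n = (−sin -73.3°, cos -73.3°) = (0.95782, 0.28736). N is at the origin and B lies 63.8 along u from N, so B = 63.8·u = (18.334, -61.109). Tangency of A1 to both parallel lines with radius 21.5 puts S and M at N ± 21.5·n: S = (20.593, 6.1783), M = (-20.593, -6.1783). Equal radii place V and D the same way about B: V = B + 21.5·n = (38.927, -54.931), D = B − 21.5·n = (-2.2596, -67.287). Then |NV| = |V − N| = 67.325.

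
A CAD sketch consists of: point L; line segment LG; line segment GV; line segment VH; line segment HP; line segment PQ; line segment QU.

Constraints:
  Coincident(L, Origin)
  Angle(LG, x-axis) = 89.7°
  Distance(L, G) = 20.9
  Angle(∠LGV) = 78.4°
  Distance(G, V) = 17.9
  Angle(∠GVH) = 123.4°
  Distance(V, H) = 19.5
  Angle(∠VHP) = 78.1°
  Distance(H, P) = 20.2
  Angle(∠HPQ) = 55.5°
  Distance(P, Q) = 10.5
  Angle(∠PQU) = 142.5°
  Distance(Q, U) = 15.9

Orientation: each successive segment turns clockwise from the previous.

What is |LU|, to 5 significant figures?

26.541

L is at the origin; LG runs at 89.7° with length 20.9, so G = (0.10943, 20.900). ∠LGV = 78.4° gives GV at -11.900° from the x-axis; with |GV| = 17.9, V = (17.625, 17.209). ∠GVH = 123.4° gives VH at -68.500° from the x-axis; with |VH| = 19.5, H = (24.772, -0.93448). ∠VHP = 78.1° gives HP at -170.40° from the x-axis; with |HP| = 20.2, P = (4.8544, -4.3032). ∠HPQ = 55.5° gives PQ at 65.100° from the x-axis; with |PQ| = 10.5, Q = (9.2753, 5.2207). ∠PQU = 142.5° gives QU at 27.600° from the x-axis; with |QU| = 15.9, U = (23.366, 12.587). Then |LU| = |U − L| = 26.541.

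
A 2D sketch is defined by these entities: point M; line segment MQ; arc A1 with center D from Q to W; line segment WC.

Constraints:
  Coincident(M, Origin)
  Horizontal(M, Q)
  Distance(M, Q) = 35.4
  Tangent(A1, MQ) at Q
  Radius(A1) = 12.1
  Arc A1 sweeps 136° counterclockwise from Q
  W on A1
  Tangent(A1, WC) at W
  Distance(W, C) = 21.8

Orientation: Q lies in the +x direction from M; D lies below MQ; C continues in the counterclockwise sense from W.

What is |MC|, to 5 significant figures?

55.799

M is at the origin; MQ is horizontal with |MQ| = 35.4 and Q on the +x side, so Q = (35.400, 0.0000). The tangent condition forces DQ to be normal to MQ, so D = Q + (0, -12.1) = (35.400, -12.100). On A1, Q sits at bearing 90° from D; a 136° counterclockwise sweep puts W at bearing 226°, so W = D + 12.1·(cos 226°, sin 226°) = (26.995, -20.804). A1 meets WC tangentially, so DW is at right angles to WC, so WC runs along (−sin 226°, cos 226°); with |WC| = 21.8, C = (42.676, -35.948). Then |MC| = |C − M| = 55.799.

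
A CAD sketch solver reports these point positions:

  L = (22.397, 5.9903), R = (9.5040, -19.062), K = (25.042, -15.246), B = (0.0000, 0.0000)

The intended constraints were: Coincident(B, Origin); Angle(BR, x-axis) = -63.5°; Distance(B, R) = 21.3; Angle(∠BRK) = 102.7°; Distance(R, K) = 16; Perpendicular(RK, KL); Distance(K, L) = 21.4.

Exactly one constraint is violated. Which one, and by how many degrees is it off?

Perpendicular(RK, KL) — off by 6.70°.

B = (0.00, 0.00) ✓; BR at -63.50° ✓; |BR| = 21.30 ✓; ∠BRK = 102.7° ✓; |RK| = 16.00 ✓; ∠(RK, KL) = 83.30° ✗; |KL| = 21.40 ✓.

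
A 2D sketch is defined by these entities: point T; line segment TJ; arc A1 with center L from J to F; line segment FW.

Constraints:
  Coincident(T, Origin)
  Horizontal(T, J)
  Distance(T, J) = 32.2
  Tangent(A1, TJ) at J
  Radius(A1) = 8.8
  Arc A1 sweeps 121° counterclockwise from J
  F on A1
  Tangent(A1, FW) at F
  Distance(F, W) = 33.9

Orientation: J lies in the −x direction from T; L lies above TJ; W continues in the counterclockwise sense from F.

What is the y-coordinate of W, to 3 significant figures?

42.4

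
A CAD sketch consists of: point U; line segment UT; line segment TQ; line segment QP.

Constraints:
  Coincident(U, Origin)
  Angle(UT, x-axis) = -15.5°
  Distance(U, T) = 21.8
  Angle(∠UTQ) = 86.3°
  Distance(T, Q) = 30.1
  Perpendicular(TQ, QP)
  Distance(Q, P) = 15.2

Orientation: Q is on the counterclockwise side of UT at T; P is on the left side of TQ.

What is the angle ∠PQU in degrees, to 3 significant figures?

52.8°

U is at the origin; UT runs at -15.5° with length 21.8, so T = 21.8·(cos -15.5°, sin -15.5°) = (21.0, -5.83). ∠UTQ = 86.3°, so TQ runs at -15.5° + (180° − 86.3°) = 78.2° from the x-axis; with |TQ| = 30.1, Q = T + 30.1·(cos 78.2°, sin 78.2°) = (27.2, 23.6). TQ ⟂ QP; with |QP| = 15.2 on the left of TQ, P = Q + 15.2·(-0.979, 0.204) = (12.3, 26.7). Then cos ∠PQU = QP·QU / (|QP||QU|), giving 52.8°.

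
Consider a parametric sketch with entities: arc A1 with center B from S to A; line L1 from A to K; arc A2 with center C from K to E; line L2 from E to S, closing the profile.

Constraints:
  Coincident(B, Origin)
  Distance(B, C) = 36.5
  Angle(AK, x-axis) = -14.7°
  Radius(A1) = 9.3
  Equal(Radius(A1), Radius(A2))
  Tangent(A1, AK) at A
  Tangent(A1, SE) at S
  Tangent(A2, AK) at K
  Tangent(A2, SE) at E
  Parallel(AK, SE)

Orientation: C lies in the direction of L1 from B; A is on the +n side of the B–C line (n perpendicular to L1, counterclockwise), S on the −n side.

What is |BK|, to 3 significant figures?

37.7

Tangency of A1 to both parallel lines with radius 9.3 puts A and S at B ± 9.3·n: A = (2.36, 9.00), S = (-2.36, -9.00). Equal radii place K and E the same way about C: K = C + 9.3·n = (37.7, -0.267), E = C − 9.3·n = (32.9, -18.3). Then |BK| = |K − B| = 37.7.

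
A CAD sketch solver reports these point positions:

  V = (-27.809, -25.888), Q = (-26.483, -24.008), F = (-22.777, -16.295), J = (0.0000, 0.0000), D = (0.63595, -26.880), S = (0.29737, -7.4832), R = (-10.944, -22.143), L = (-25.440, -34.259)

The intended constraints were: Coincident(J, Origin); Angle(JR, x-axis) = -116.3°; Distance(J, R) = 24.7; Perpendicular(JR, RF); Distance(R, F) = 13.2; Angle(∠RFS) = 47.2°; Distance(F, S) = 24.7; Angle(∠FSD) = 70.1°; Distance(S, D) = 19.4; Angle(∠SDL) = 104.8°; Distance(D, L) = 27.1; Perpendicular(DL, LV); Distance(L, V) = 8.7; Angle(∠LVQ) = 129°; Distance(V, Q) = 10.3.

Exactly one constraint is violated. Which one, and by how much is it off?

Distance(V, Q) = 10.3 — off by 8.00.

J = (0.00, 0.00) ✓; JR at -116.3° ✓; |JR| = 24.70 ✓; ∠(JR, RF) = 90.00° ✓; |RF| = 13.20 ✓; ∠RFS = 47.20° ✓; |FS| = 24.70 ✓; ∠FSD = 70.10° ✓; |SD| = 19.40 ✓; ∠SDL = 104.8° ✓; |DL| = 27.10 ✓; ∠(DL, LV) = 90.00° ✓; |LV| = 8.700 ✓; ∠LVQ = 129.0° ✓; |VQ| = 2.301 ✗.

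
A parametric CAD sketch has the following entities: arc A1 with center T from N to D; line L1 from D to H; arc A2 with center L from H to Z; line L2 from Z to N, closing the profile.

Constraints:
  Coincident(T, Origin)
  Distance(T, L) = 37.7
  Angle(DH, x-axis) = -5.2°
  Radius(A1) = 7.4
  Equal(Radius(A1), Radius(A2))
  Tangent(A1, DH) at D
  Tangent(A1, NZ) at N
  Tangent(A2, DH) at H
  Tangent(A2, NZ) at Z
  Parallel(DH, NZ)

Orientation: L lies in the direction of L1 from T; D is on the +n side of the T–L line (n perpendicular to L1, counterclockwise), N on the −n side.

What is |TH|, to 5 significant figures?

38.419

The slot axis is L1's direction at -5.2°, so u = (cos -5.2°, sin -5.2°) = (0.99588, -0.090633) and n = (−sin -5.2°, cos -5.2°) = (0.090633, 0.99588). T is at the origin and L lies 37.7 along u from T, so L = 37.7·u = (37.545, -3.4168). Tangency of A1 to both parallel lines with radius 7.4 puts D and N at T ± 7.4·n: D = (0.67068, 7.3695), N = (-0.67068, -7.3695). Equal radii place H and Z the same way about L: H = L + 7.4·n = (38.216, 3.9527), Z = L − 7.4·n = (36.874, -10.786). Then |TH| = |H − T| = 38.419.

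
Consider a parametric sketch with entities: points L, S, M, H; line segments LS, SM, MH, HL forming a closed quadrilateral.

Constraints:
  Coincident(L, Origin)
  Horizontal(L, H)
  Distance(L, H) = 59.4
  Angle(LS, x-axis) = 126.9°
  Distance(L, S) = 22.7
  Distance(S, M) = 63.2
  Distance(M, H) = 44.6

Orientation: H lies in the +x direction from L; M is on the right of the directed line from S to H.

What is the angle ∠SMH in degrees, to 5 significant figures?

86.740°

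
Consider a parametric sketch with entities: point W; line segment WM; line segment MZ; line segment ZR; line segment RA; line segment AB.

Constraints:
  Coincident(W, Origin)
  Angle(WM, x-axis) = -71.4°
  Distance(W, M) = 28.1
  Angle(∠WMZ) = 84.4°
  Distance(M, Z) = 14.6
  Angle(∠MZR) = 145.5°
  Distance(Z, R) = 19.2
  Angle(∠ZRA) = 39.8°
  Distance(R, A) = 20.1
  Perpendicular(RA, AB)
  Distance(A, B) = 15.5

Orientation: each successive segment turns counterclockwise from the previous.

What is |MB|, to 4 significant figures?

9.375

W is at the origin; WM runs at -71.4° with length 28.1, so M = (8.963, -26.63). ∠WMZ = 84.4° gives MZ at 24.20° from the x-axis; with |MZ| = 14.6, Z = (22.28, -20.65). ∠MZR = 145.5° gives ZR at 58.70° from the x-axis; with |ZR| = 19.2, R = (32.25, -4.242). ∠ZRA = 39.8° gives RA at -161.1° from the x-axis; with |RA| = 20.1, A = (13.24, -10.75). RA is perpendicular to AB, so AB runs at -71.10°; with |AB| = 15.5, B = (18.26, -25.42). Then |MB| = |B − M| = 9.375.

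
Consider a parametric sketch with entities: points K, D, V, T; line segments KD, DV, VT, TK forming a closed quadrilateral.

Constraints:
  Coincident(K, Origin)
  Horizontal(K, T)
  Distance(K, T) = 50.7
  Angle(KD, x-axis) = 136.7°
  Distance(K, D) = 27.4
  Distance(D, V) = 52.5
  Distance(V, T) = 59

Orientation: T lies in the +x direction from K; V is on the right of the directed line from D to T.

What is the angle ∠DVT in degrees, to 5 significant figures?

81.703°

K is at the origin; K and T share the same y with |KT| = 50.7 and T in +x, so T = (50.7, 0). KD runs at 136.7° with |KD| = 27.4, so D = (-19.941, 18.791). V is determined by |DV| = 52.5 and |VT| = 59.0 together: it lies at the intersection of circle(D, 52.5) and circle(T, 59.0). With |DT| = 73.098, the foot of the radical line on DT is 31.591 from D and the perpendicular offset is √(52.5² − 31.591²) = 41.931. Taking the right-of-DT solution: V = (-0.19069, -29.852).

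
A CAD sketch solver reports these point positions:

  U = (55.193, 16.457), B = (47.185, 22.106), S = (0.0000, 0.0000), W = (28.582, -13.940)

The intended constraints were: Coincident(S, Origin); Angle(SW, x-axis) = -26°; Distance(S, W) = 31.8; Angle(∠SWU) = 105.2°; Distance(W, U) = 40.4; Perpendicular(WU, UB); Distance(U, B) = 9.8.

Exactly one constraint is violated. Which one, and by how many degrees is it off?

Perpendicular(WU, UB) — off by 6.00°.

S = (0.00, 0.00) ✓; SW at -26.00° ✓; |SW| = 31.80 ✓; ∠SWU = 105.2° ✓; |WU| = 40.40 ✓; ∠(WU, UB) = 96.00° ✗; |UB| = 9.800 ✓.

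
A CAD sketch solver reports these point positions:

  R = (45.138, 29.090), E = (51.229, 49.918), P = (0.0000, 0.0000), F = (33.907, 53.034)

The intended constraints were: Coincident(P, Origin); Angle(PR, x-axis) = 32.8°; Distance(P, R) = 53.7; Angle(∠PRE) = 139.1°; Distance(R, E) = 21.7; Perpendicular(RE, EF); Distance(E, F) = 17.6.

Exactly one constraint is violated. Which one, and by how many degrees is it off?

Perpendicular(RE, EF) — off by 6.10°.

P = (0.00, 0.00) ✓; PR at 32.80° ✓; |PR| = 53.70 ✓; ∠PRE = 139.1° ✓; |RE| = 21.70 ✓; ∠(RE, EF) = 96.10° ✗; |EF| = 17.60 ✓.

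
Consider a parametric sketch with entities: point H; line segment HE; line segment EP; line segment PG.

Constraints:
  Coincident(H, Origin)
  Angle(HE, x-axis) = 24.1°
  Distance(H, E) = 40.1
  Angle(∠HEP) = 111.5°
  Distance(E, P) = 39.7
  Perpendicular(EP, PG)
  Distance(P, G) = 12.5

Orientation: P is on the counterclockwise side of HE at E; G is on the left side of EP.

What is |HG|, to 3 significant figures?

59.8

∠HEP = 111.5°, so EP runs at 24.1° + (180° − 111.5°) = 92.6° from the x-axis; with |EP| = 39.7, P = E + 39.7·(cos 92.6°, sin 92.6°) = (34.8, 56.0). The perpendicularity gives PG at right angles to EP; with |PG| = 12.5 on the left of EP, G = P + 12.5·(-0.999, -0.0454) = (22.3, 55.5). Then |HG| = |G − H| = 59.8.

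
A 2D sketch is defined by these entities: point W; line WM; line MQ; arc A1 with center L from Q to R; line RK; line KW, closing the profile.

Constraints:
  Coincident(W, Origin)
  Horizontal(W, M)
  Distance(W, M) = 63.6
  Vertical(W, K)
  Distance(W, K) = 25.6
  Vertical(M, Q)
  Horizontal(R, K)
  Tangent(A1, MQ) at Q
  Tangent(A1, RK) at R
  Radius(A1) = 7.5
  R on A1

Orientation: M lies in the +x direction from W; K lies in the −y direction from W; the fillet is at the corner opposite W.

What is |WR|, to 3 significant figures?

61.7

W is at the origin; WM is horizontal with |WM| = 63.6 and M on the +x side, so M = (63.6, 0.00). W and K share the same x with |WK| = 25.6 and K on the −y side, so K = (0.00, -25.6). The virtual corner opposite W is at (63.6, -25.6). The tangent condition forces LQ to be normal to MQ and A1 meets RK tangentially, so LR is at right angles to RK, with radius 7.5, so the center L sits 7.5 in from both sides at L = (56.1, -18.1). That places the tangent points at Q = (63.6, -18.1) on MQ and R = (56.1, -25.6) on RK. Then |WR| = |R − W| = 61.7.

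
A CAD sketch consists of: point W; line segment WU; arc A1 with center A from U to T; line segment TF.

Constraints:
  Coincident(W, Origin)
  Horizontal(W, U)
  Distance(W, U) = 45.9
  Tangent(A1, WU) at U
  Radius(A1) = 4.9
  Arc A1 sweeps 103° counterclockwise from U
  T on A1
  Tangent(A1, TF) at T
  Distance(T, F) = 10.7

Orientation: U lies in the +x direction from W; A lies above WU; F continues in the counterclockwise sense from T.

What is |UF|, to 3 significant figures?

16.6

On A1, U sits at bearing -90° from A; a 103° counterclockwise sweep puts T at bearing 13°, so T = A + 4.9·(cos 13°, sin 13°) = (50.7, 6.00). Since A1 is tangent to TF there, AT ⟂ TF, so TF runs along (−sin 13°, cos 13°); with |TF| = 10.7, F = (48.3, 16.4). Then |UF| = |F − U| = 16.6.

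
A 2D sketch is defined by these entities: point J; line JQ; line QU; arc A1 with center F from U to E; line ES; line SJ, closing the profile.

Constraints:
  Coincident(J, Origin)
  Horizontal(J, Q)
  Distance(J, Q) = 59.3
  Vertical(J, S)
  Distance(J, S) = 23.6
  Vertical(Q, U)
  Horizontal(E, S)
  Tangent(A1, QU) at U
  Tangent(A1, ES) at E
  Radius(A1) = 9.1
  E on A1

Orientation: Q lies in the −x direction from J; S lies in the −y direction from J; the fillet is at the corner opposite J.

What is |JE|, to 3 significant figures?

55.5

J is at the origin; J and Q share the same y with |JQ| = 59.3 and Q on the −x side, so Q = (-59.3, 0.00). J and S share the same x with |JS| = 23.6 and S on the −y side, so S = (0.00, -23.6). The virtual corner opposite J is at (-59.3, -23.6). A1 meets QU tangentially, so FU is at right angles to QU and tangency of A1 to ES means the radius FE is perpendicular to ES, with radius 9.1, so the center F sits 9.1 in from both sides at F = (-50.2, -14.5). That places the tangent points at U = (-59.3, -14.5) on QU and E = (-50.2, -23.6) on ES. Then |JE| = |E − J| = 55.5.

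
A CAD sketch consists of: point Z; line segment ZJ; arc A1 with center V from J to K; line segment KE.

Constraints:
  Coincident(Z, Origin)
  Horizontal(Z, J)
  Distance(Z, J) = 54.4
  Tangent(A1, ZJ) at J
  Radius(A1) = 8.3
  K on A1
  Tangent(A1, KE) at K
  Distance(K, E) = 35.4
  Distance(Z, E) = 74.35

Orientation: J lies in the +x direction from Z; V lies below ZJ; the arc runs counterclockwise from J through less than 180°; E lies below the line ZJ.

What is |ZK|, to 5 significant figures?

48.047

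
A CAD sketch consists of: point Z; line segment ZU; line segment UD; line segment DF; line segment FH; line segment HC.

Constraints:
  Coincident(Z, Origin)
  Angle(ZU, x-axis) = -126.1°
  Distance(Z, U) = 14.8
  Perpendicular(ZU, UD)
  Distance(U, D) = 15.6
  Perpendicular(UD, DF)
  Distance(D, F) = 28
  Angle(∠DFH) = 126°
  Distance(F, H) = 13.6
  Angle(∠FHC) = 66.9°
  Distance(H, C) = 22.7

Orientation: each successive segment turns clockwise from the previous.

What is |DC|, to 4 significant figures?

21.23

∠DFH = 126.0° gives FH at -0.1000° from the x-axis; with |FH| = 13.6, H = (8.773, 19.83). ∠FHC = 66.9° gives HC at -113.2° from the x-axis; with |HC| = 22.7, C = (-0.1698, -1.031). Then |DC| = |C − D| = 21.23.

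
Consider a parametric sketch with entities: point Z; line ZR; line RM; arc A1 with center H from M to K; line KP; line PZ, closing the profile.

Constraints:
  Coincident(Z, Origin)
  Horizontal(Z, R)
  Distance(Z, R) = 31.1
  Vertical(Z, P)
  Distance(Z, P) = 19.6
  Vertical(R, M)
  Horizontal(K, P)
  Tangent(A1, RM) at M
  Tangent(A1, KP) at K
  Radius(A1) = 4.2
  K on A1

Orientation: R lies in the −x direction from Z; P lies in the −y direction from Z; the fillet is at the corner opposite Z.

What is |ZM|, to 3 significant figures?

34.7

Z is at the origin; ZR is horizontal with |ZR| = 31.1 and R on the −x side, so R = (-31.1, 0.00). ZP is vertical with |ZP| = 19.6 and P on the −y side, so P = (0.00, -19.6). The virtual corner opposite Z is at (-31.1, -19.6). The tangent condition forces HM to be normal to RM and tangency of A1 to KP means the radius HK is perpendicular to KP, with radius 4.2, so the center H sits 4.2 in from both sides at H = (-26.9, -15.4). That places the tangent points at M = (-31.1, -15.4) on RM and K = (-26.9, -19.6) on KP. Then |ZM| = |M − Z| = 34.7.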